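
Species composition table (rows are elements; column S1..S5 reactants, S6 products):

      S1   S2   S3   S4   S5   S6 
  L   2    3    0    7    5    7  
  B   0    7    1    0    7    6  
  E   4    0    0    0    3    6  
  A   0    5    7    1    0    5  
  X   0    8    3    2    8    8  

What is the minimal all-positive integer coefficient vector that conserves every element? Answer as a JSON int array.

Coefficients: [6, 2, 2, 1, 2, 5]

L: 6·2+2·3+2·0+1·7+2·5 = 35 | 5·7 = 35
B: 6·0+2·7+2·1+1·0+2·7 = 30 | 5·6 = 30
E: 6·4+2·0+2·0+1·0+2·3 = 30 | 5·6 = 30
A: 6·0+2·5+2·7+1·1+2·0 = 25 | 5·5 = 25
X: 6·0+2·8+2·3+1·2+2·8 = 40 | 5·8 = 40
gcd(6,2,2,1,2,5) = 1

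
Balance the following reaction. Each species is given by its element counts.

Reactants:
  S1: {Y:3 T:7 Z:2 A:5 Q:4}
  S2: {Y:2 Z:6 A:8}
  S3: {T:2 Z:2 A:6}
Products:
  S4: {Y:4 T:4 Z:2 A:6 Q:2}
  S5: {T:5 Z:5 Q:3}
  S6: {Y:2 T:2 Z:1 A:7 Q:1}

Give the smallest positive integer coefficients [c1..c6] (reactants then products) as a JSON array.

Coefficients: [6, 3, 1, 3, 4, 6]

Y: 6·3+3·2+1·0 = 24 | 3·4+4·0+6·2 = 24
T: 6·7+3·0+1·2 = 44 | 3·4+4·5+6·2 = 44
Z: 6·2+3·6+1·2 = 32 | 3·2+4·5+6·1 = 32
A: 6·5+3·8+1·6 = 60 | 3·6+4·0+6·7 = 60
Q: 6·4+3·0+1·0 = 24 | 3·2+4·3+6·1 = 24
gcd(6,3,1,3,4,6) = 1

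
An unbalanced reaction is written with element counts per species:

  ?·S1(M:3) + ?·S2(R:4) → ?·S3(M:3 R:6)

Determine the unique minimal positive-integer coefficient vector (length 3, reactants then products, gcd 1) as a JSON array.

M: 2·3+3·0 = 6 | 2·3 = 6
R: 2·0+3·4 = 12 | 2·6 = 12
gcd(2,3,2) = 1

Coefficients: [2, 3, 2]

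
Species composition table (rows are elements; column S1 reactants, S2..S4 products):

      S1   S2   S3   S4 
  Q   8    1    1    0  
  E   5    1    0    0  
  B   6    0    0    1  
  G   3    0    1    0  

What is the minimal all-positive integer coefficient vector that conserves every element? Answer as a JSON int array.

Coefficients: [1, 5, 3, 6]

Q: 1·8 = 8 | 5·1+3·1+6·0 = 8
E: 1·5 = 5 | 5·1+3·0+6·0 = 5
B: 1·6 = 6 | 5·0+3·0+6·1 = 6
G: 1·3 = 3 | 5·0+3·1+6·0 = 3
gcd(1,5,3,6) = 1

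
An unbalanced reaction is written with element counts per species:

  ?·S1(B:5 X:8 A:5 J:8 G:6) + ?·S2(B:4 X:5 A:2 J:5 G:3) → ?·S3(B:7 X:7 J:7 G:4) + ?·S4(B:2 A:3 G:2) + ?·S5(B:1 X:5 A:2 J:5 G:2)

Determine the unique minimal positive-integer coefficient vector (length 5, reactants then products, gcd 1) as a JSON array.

B: 2·5+6·4 = 34 | 3·7+4·2+5·1 = 34
X: 2·8+6·5 = 46 | 3·7+4·0+5·5 = 46
A: 2·5+6·2 = 22 | 3·0+4·3+5·2 = 22
J: 2·8+6·5 = 46 | 3·7+4·0+5·5 = 46
G: 2·6+6·3 = 30 | 3·4+4·2+5·2 = 30
gcd(2,6,3,4,5) = 1

Coefficients: [2, 6, 3, 4, 5]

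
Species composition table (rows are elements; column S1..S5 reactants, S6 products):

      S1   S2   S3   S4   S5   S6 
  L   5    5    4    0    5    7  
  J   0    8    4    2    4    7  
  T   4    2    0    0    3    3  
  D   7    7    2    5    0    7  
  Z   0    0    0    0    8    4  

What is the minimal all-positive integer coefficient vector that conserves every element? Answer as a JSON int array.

L: 1·5+1·5+2·4+2·0+2·5 = 28 | 4·7 = 28
J: 1·0+1·8+2·4+2·2+2·4 = 28 | 4·7 = 28
T: 1·4+1·2+2·0+2·0+2·3 = 12 | 4·3 = 12
D: 1·7+1·7+2·2+2·5+2·0 = 28 | 4·7 = 28
Z: 1·0+1·0+2·0+2·0+2·8 = 16 | 4·4 = 16
gcd(1,1,2,2,2,4) = 1

Coefficients: [1, 1, 2, 2, 2, 4]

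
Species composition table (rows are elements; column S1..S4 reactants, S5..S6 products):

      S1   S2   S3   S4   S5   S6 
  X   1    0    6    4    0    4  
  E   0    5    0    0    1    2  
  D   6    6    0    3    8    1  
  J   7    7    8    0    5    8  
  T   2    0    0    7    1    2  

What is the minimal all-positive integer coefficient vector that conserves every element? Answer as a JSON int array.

Coefficients: [4, 3, 2, 1, 5, 5]

X: 4·1+3·0+2·6+1·4 = 20 | 5·0+5·4 = 20
E: 4·0+3·5+2·0+1·0 = 15 | 5·1+5·2 = 15
D: 4·6+3·6+2·0+1·3 = 45 | 5·8+5·1 = 45
J: 4·7+3·7+2·8+1·0 = 65 | 5·5+5·8 = 65
T: 4·2+3·0+2·0+1·7 = 15 | 5·1+5·2 = 15
gcd(4,3,2,1,5,5) = 1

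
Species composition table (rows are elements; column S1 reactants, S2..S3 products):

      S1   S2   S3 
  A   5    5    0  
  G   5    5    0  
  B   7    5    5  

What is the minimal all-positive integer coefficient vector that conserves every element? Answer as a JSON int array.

A: 5·5 = 25 | 5·5+2·0 = 25
G: 5·5 = 25 | 5·5+2·0 = 25
B: 5·7 = 35 | 5·5+2·5 = 35
gcd(5,5,2) = 1

Coefficients: [5, 5, 2]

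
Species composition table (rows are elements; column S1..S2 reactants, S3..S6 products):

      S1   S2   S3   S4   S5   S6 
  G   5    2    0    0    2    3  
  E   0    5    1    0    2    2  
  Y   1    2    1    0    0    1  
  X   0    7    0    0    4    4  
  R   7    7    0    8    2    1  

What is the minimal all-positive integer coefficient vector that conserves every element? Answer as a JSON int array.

G: 2·5+4·2 = 18 | 6·0+4·0+3·2+4·3 = 18
E: 2·0+4·5 = 20 | 6·1+4·0+3·2+4·2 = 20
Y: 2·1+4·2 = 10 | 6·1+4·0+3·0+4·1 = 10
X: 2·0+4·7 = 28 | 6·0+4·0+3·4+4·4 = 28
R: 2·7+4·7 = 42 | 6·0+4·8+3·2+4·1 = 42
gcd(2,4,6,4,3,4) = 1

Coefficients: [2, 4, 6, 4, 3, 4]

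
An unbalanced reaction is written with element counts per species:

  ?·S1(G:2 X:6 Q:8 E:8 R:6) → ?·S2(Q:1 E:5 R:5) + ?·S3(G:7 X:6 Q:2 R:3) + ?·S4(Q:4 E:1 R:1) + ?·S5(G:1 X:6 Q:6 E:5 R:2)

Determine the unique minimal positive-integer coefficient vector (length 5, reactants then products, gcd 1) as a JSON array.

G: 6·2 = 12 | 4·0+1·7+3·0+5·1 = 12
X: 6·6 = 36 | 4·0+1·6+3·0+5·6 = 36
Q: 6·8 = 48 | 4·1+1·2+3·4+5·6 = 48
E: 6·8 = 48 | 4·5+1·0+3·1+5·5 = 48
R: 6·6 = 36 | 4·5+1·3+3·1+5·2 = 36
gcd(6,4,1,3,5) = 1

Coefficients: [6, 4, 1, 3, 5]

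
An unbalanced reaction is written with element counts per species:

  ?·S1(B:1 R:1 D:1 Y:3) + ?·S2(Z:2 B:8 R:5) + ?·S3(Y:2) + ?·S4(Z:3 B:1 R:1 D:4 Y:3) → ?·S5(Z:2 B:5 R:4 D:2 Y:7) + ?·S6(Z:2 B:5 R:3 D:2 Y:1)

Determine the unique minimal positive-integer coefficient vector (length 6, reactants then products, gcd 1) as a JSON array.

Z: 4·0+3·2+3·0+2·3 = 12 | 3·2+3·2 = 12
B: 4·1+3·8+3·0+2·1 = 30 | 3·5+3·5 = 30
R: 4·1+3·5+3·0+2·1 = 21 | 3·4+3·3 = 21
D: 4·1+3·0+3·0+2·4 = 12 | 3·2+3·2 = 12
Y: 4·3+3·0+3·2+2·3 = 24 | 3·7+3·1 = 24
gcd(4,3,3,2,3,3) = 1

Coefficients: [4, 3, 3, 2, 3, 3]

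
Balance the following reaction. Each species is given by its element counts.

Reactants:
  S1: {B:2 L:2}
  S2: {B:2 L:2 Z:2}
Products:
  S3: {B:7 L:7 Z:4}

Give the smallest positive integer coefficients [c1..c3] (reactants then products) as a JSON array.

Coefficients: [3, 4, 2]

B: 3·2+4·2 = 14 | 2·7 = 14
L: 3·2+4·2 = 14 | 2·7 = 14
Z: 3·0+4·2 = 8 | 2·4 = 8
gcd(3,4,2) = 1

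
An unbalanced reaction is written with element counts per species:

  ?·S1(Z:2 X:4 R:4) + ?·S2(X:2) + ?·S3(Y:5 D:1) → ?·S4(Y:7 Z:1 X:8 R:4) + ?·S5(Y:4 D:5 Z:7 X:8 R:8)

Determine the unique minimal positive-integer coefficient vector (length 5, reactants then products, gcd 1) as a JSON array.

Y: 5·0+6·0+5·5 = 25 | 3·7+1·4 = 25
D: 5·0+6·0+5·1 = 5 | 3·0+1·5 = 5
Z: 5·2+6·0+5·0 = 10 | 3·1+1·7 = 10
X: 5·4+6·2+5·0 = 32 | 3·8+1·8 = 32
R: 5·4+6·0+5·0 = 20 | 3·4+1·8 = 20
gcd(5,6,5,3,1) = 1

Coefficients: [5, 6, 5, 3, 1]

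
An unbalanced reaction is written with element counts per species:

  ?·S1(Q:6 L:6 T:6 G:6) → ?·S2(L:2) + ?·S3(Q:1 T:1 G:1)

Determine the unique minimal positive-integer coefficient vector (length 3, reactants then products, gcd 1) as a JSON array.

Q: 1·6 = 6 | 3·0+6·1 = 6
L: 1·6 = 6 | 3·2+6·0 = 6
T: 1·6 = 6 | 3·0+6·1 = 6
G: 1·6 = 6 | 3·0+6·1 = 6
gcd(1,3,6) = 1

Coefficients: [1, 3, 6]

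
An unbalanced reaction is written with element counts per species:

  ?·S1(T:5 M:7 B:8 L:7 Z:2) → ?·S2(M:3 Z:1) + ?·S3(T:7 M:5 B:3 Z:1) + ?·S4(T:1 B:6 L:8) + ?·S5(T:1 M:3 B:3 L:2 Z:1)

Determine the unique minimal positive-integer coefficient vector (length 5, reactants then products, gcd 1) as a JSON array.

Coefficients: [6, 4, 3, 4, 5]

T: 6·5 = 30 | 4·0+3·7+4·1+5·1 = 30
M: 6·7 = 42 | 4·3+3·5+4·0+5·3 = 42
B: 6·8 = 48 | 4·0+3·3+4·6+5·3 = 48
L: 6·7 = 42 | 4·0+3·0+4·8+5·2 = 42
Z: 6·2 = 12 | 4·1+3·1+4·0+5·1 = 12
gcd(6,4,3,4,5) = 1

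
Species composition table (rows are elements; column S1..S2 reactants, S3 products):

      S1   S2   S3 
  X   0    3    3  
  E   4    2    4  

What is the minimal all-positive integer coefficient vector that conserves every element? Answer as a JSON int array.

X: 1·0+2·3 = 6 | 2·3 = 6
E: 1·4+2·2 = 8 | 2·4 = 8
gcd(1,2,2) = 1

Coefficients: [1, 2, 2]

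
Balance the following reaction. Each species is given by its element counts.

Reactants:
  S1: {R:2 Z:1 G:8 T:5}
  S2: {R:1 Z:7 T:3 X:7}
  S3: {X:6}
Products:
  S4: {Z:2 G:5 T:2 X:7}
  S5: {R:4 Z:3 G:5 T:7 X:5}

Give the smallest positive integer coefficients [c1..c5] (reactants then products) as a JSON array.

R: 5·2+2·1+6·0 = 12 | 5·0+3·4 = 12
Z: 5·1+2·7+6·0 = 19 | 5·2+3·3 = 19
G: 5·8+2·0+6·0 = 40 | 5·5+3·5 = 40
T: 5·5+2·3+6·0 = 31 | 5·2+3·7 = 31
X: 5·0+2·7+6·6 = 50 | 5·7+3·5 = 50
gcd(5,2,6,5,3) = 1

Coefficients: [5, 2, 6, 5, 3]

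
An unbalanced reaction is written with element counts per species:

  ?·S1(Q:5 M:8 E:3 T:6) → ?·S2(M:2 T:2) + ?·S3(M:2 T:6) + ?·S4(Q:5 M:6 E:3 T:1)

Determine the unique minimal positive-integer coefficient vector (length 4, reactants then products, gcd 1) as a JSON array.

Coefficients: [4, 1, 3, 4]

Q: 4·5 = 20 | 1·0+3·0+4·5 = 20
M: 4·8 = 32 | 1·2+3·2+4·6 = 32
E: 4·3 = 12 | 1·0+3·0+4·3 = 12
T: 4·6 = 24 | 1·2+3·6+4·1 = 24
gcd(4,1,3,4) = 1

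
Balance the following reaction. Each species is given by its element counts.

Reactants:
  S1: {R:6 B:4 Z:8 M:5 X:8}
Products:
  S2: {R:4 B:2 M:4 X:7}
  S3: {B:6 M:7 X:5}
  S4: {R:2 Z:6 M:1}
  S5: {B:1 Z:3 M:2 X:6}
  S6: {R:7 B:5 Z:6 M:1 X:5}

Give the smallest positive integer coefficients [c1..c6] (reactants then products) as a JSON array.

Coefficients: [6, 3, 1, 5, 2, 2]

R: 6·6 = 36 | 3·4+1·0+5·2+2·0+2·7 = 36
B: 6·4 = 24 | 3·2+1·6+5·0+2·1+2·5 = 24
Z: 6·8 = 48 | 3·0+1·0+5·6+2·3+2·6 = 48
M: 6·5 = 30 | 3·4+1·7+5·1+2·2+2·1 = 30
X: 6·8 = 48 | 3·7+1·5+5·0+2·6+2·5 = 48
gcd(6,3,1,5,2,2) = 1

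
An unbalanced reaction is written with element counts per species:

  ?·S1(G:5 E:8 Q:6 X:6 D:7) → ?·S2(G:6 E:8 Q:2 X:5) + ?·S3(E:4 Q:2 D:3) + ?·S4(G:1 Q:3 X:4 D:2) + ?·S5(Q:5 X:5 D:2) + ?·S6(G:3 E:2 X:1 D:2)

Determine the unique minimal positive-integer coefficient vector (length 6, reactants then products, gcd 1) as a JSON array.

Coefficients: [5, 1, 5, 1, 3, 6]

G: 5·5 = 25 | 1·6+5·0+1·1+3·0+6·3 = 25
E: 5·8 = 40 | 1·8+5·4+1·0+3·0+6·2 = 40
Q: 5·6 = 30 | 1·2+5·2+1·3+3·5+6·0 = 30
X: 5·6 = 30 | 1·5+5·0+1·4+3·5+6·1 = 30
D: 5·7 = 35 | 1·0+5·3+1·2+3·2+6·2 = 35
gcd(5,1,5,1,3,6) = 1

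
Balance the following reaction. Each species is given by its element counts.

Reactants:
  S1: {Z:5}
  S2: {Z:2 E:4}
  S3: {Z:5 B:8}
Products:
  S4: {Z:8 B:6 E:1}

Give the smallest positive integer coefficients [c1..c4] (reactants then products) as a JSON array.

Z: 3·5+1·2+3·5 = 32 | 4·8 = 32
B: 3·0+1·0+3·8 = 24 | 4·6 = 24
E: 3·0+1·4+3·0 = 4 | 4·1 = 4
gcd(3,1,3,4) = 1

Coefficients: [3, 1, 3, 4]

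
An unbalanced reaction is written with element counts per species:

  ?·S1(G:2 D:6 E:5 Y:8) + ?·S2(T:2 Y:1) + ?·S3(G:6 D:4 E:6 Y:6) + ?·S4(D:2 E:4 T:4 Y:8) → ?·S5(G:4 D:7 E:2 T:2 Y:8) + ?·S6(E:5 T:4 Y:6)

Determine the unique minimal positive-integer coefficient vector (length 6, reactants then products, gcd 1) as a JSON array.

Coefficients: [1, 4, 1, 2, 2, 3]

G: 1·2+4·0+1·6+2·0 = 8 | 2·4+3·0 = 8
D: 1·6+4·0+1·4+2·2 = 14 | 2·7+3·0 = 14
E: 1·5+4·0+1·6+2·4 = 19 | 2·2+3·5 = 19
T: 1·0+4·2+1·0+2·4 = 16 | 2·2+3·4 = 16
Y: 1·8+4·1+1·6+2·8 = 34 | 2·8+3·6 = 34
gcd(1,4,1,2,2,3) = 1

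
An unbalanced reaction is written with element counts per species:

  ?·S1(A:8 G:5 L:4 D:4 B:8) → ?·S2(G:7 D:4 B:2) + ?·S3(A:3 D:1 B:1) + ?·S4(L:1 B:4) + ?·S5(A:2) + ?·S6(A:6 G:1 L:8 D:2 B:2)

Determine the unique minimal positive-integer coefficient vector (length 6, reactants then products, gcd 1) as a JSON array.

A: 3·8 = 24 | 2·0+2·3+4·0+6·2+1·6 = 24
G: 3·5 = 15 | 2·7+2·0+4·0+6·0+1·1 = 15
L: 3·4 = 12 | 2·0+2·0+4·1+6·0+1·8 = 12
D: 3·4 = 12 | 2·4+2·1+4·0+6·0+1·2 = 12
B: 3·8 = 24 | 2·2+2·1+4·4+6·0+1·2 = 24
gcd(3,2,2,4,6,1) = 1

Coefficients: [3, 2, 2, 4, 6, 1]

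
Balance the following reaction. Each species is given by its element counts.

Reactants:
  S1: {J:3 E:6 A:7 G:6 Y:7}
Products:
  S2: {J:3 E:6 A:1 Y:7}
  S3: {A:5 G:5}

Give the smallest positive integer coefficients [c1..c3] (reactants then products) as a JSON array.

Coefficients: [5, 5, 6]

J: 5·3 = 15 | 5·3+6·0 = 15
E: 5·6 = 30 | 5·6+6·0 = 30
A: 5·7 = 35 | 5·1+6·5 = 35
G: 5·6 = 30 | 5·0+6·5 = 30
Y: 5·7 = 35 | 5·7+6·0 = 35
gcd(5,5,6) = 1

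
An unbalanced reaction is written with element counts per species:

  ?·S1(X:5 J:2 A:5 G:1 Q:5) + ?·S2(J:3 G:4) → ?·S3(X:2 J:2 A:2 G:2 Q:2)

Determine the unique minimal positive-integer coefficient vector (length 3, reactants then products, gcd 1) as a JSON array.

X: 2·5+2·0 = 10 | 5·2 = 10
J: 2·2+2·3 = 10 | 5·2 = 10
A: 2·5+2·0 = 10 | 5·2 = 10
G: 2·1+2·4 = 10 | 5·2 = 10
Q: 2·5+2·0 = 10 | 5·2 = 10
gcd(2,2,5) = 1

Coefficients: [2, 2, 5]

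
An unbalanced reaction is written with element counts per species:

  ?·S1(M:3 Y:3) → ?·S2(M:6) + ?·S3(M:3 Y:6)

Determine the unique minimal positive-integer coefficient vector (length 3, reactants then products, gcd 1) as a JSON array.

Coefficients: [4, 1, 2]

M: 4·3 = 12 | 1·6+2·3 = 12
Y: 4·3 = 12 | 1·0+2·6 = 12
gcd(4,1,2) = 1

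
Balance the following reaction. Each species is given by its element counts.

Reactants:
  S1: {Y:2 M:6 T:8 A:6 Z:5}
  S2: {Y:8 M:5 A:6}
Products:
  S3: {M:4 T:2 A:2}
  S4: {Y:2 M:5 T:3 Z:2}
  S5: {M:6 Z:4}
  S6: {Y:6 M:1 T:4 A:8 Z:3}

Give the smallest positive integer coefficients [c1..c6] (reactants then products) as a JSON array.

Coefficients: [6, 4, 6, 4, 1, 6]

Y: 6·2+4·8 = 44 | 6·0+4·2+1·0+6·6 = 44
M: 6·6+4·5 = 56 | 6·4+4·5+1·6+6·1 = 56
T: 6·8+4·0 = 48 | 6·2+4·3+1·0+6·4 = 48
A: 6·6+4·6 = 60 | 6·2+4·0+1·0+6·8 = 60
Z: 6·5+4·0 = 30 | 6·0+4·2+1·4+6·3 = 30
gcd(6,4,6,4,1,6) = 1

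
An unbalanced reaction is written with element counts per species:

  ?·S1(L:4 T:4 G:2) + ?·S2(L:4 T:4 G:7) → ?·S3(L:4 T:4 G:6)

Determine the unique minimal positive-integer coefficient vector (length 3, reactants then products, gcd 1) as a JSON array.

Coefficients: [1, 4, 5]

L: 1·4+4·4 = 20 | 5·4 = 20
T: 1·4+4·4 = 20 | 5·4 = 20
G: 1·2+4·7 = 30 | 5·6 = 30
gcd(1,4,5) = 1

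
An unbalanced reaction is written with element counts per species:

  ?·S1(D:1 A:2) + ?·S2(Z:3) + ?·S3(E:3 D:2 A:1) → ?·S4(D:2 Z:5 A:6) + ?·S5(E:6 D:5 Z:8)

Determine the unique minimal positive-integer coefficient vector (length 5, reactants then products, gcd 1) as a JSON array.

Coefficients: [5, 6, 2, 2, 1]

E: 5·0+6·0+2·3 = 6 | 2·0+1·6 = 6
D: 5·1+6·0+2·2 = 9 | 2·2+1·5 = 9
Z: 5·0+6·3+2·0 = 18 | 2·5+1·8 = 18
A: 5·2+6·0+2·1 = 12 | 2·6+1·0 = 12
gcd(5,6,2,2,1) = 1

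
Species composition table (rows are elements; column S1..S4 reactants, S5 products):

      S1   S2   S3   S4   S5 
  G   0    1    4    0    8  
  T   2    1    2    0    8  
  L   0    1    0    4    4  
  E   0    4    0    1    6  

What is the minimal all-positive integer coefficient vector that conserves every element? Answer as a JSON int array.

Coefficients: [5, 4, 5, 2, 3]

G: 5·0+4·1+5·4+2·0 = 24 | 3·8 = 24
T: 5·2+4·1+5·2+2·0 = 24 | 3·8 = 24
L: 5·0+4·1+5·0+2·4 = 12 | 3·4 = 12
E: 5·0+4·4+5·0+2·1 = 18 | 3·6 = 18
gcd(5,4,5,2,3) = 1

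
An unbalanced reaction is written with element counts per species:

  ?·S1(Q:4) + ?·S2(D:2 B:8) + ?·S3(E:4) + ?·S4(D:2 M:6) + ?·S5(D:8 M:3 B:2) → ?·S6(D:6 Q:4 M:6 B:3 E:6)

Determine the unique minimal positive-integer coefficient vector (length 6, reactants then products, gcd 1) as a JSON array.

Coefficients: [4, 1, 6, 3, 2, 4]

D: 4·0+1·2+6·0+3·2+2·8 = 24 | 4·6 = 24
Q: 4·4+1·0+6·0+3·0+2·0 = 16 | 4·4 = 16
M: 4·0+1·0+6·0+3·6+2·3 = 24 | 4·6 = 24
B: 4·0+1·8+6·0+3·0+2·2 = 12 | 4·3 = 12
E: 4·0+1·0+6·4+3·0+2·0 = 24 | 4·6 = 24
gcd(4,1,6,3,2,4) = 1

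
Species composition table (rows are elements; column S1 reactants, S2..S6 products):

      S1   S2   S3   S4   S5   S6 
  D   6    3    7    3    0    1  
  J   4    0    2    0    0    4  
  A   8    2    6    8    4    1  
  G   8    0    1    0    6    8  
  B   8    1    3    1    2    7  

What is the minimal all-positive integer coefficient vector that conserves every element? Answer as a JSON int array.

Coefficients: [5, 2, 2, 2, 1, 4]

D: 5·6 = 30 | 2·3+2·7+2·3+1·0+4·1 = 30
J: 5·4 = 20 | 2·0+2·2+2·0+1·0+4·4 = 20
A: 5·8 = 40 | 2·2+2·6+2·8+1·4+4·1 = 40
G: 5·8 = 40 | 2·0+2·1+2·0+1·6+4·8 = 40
B: 5·8 = 40 | 2·1+2·3+2·1+1·2+4·7 = 40
gcd(5,2,2,2,1,4) = 1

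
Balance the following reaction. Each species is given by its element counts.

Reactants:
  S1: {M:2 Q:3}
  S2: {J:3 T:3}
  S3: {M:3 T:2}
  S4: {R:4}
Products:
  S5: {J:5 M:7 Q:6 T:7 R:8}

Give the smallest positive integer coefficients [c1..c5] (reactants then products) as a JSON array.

J: 6·0+5·3+3·0+6·0 = 15 | 3·5 = 15
M: 6·2+5·0+3·3+6·0 = 21 | 3·7 = 21
Q: 6·3+5·0+3·0+6·0 = 18 | 3·6 = 18
T: 6·0+5·3+3·2+6·0 = 21 | 3·7 = 21
R: 6·0+5·0+3·0+6·4 = 24 | 3·8 = 24
gcd(6,5,3,6,3) = 1

Coefficients: [6, 5, 3, 6, 3]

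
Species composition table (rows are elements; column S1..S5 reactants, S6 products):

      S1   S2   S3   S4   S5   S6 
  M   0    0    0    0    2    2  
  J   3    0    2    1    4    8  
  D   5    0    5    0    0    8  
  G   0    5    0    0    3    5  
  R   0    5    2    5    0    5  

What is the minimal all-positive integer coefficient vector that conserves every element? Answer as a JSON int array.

Coefficients: [3, 2, 5, 1, 5, 5]

M: 3·0+2·0+5·0+1·0+5·2 = 10 | 5·2 = 10
J: 3·3+2·0+5·2+1·1+5·4 = 40 | 5·8 = 40
D: 3·5+2·0+5·5+1·0+5·0 = 40 | 5·8 = 40
G: 3·0+2·5+5·0+1·0+5·3 = 25 | 5·5 = 25
R: 3·0+2·5+5·2+1·5+5·0 = 25 | 5·5 = 25
gcd(3,2,5,1,5,5) = 1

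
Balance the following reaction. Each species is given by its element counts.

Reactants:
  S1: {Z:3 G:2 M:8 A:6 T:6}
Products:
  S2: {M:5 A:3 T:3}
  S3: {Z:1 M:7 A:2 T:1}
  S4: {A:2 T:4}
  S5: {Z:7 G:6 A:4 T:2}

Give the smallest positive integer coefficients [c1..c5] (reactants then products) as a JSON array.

Z: 3·3 = 9 | 2·0+2·1+2·0+1·7 = 9
G: 3·2 = 6 | 2·0+2·0+2·0+1·6 = 6
M: 3·8 = 24 | 2·5+2·7+2·0+1·0 = 24
A: 3·6 = 18 | 2·3+2·2+2·2+1·4 = 18
T: 3·6 = 18 | 2·3+2·1+2·4+1·2 = 18
gcd(3,2,2,2,1) = 1

Coefficients: [3, 2, 2, 2, 1]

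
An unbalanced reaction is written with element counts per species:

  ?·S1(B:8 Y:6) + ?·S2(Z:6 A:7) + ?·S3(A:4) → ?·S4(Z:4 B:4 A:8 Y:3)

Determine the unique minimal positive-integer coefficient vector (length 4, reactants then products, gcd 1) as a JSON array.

Z: 3·0+4·6+5·0 = 24 | 6·4 = 24
B: 3·8+4·0+5·0 = 24 | 6·4 = 24
A: 3·0+4·7+5·4 = 48 | 6·8 = 48
Y: 3·6+4·0+5·0 = 18 | 6·3 = 18
gcd(3,4,5,6) = 1

Coefficients: [3, 4, 5, 6]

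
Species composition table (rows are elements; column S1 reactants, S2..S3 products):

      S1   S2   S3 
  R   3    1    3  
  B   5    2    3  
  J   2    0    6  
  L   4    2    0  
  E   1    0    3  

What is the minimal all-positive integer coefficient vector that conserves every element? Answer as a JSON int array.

Coefficients: [3, 6, 1]

R: 3·3 = 9 | 6·1+1·3 = 9
B: 3·5 = 15 | 6·2+1·3 = 15
J: 3·2 = 6 | 6·0+1·6 = 6
L: 3·4 = 12 | 6·2+1·0 = 12
E: 3·1 = 3 | 6·0+1·3 = 3
gcd(3,6,1) = 1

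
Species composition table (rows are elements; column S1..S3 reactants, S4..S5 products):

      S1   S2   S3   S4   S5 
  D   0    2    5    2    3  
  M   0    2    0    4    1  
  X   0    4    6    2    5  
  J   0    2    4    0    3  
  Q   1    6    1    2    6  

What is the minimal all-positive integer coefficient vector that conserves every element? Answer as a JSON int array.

D: 6·0+5·2+2·5 = 20 | 1·2+6·3 = 20
M: 6·0+5·2+2·0 = 10 | 1·4+6·1 = 10
X: 6·0+5·4+2·6 = 32 | 1·2+6·5 = 32
J: 6·0+5·2+2·4 = 18 | 1·0+6·3 = 18
Q: 6·1+5·6+2·1 = 38 | 1·2+6·6 = 38
gcd(6,5,2,1,6) = 1

Coefficients: [6, 5, 2, 1, 6]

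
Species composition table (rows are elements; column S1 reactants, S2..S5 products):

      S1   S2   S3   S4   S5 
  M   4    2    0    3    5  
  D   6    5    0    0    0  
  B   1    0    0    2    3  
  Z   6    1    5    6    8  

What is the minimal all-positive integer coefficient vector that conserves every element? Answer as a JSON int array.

Coefficients: [5, 6, 2, 1, 1]

M: 5·4 = 20 | 6·2+2·0+1·3+1·5 = 20
D: 5·6 = 30 | 6·5+2·0+1·0+1·0 = 30
B: 5·1 = 5 | 6·0+2·0+1·2+1·3 = 5
Z: 5·6 = 30 | 6·1+2·5+1·6+1·8 = 30
gcd(5,6,2,1,1) = 1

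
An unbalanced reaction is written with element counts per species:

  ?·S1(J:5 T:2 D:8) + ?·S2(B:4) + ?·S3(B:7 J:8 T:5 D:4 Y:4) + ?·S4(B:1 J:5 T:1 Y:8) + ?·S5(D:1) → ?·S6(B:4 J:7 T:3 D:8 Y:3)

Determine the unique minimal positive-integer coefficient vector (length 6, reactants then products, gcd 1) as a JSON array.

B: 3·0+2·4+1·7+1·1+4·0 = 16 | 4·4 = 16
J: 3·5+2·0+1·8+1·5+4·0 = 28 | 4·7 = 28
T: 3·2+2·0+1·5+1·1+4·0 = 12 | 4·3 = 12
D: 3·8+2·0+1·4+1·0+4·1 = 32 | 4·8 = 32
Y: 3·0+2·0+1·4+1·8+4·0 = 12 | 4·3 = 12
gcd(3,2,1,1,4,4) = 1

Coefficients: [3, 2, 1, 1, 4, 4]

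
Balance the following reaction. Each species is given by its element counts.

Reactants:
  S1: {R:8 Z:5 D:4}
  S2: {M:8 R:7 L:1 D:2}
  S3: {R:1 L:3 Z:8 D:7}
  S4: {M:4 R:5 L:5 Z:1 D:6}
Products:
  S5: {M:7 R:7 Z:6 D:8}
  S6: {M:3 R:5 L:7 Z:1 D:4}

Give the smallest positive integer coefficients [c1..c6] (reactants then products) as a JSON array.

M: 1·0+5·8+4·0+5·4 = 60 | 6·7+6·3 = 60
R: 1·8+5·7+4·1+5·5 = 72 | 6·7+6·5 = 72
L: 1·0+5·1+4·3+5·5 = 42 | 6·0+6·7 = 42
Z: 1·5+5·0+4·8+5·1 = 42 | 6·6+6·1 = 42
D: 1·4+5·2+4·7+5·6 = 72 | 6·8+6·4 = 72
gcd(1,5,4,5,6,6) = 1

Coefficients: [1, 5, 4, 5, 6, 6]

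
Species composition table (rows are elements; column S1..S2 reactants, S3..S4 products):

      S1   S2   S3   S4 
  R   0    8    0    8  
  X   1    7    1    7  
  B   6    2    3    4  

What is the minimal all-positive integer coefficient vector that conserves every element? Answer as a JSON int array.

Coefficients: [2, 3, 2, 3]

R: 2·0+3·8 = 24 | 2·0+3·8 = 24
X: 2·1+3·7 = 23 | 2·1+3·7 = 23
B: 2·6+3·2 = 18 | 2·3+3·4 = 18
gcd(2,3,2,3) = 1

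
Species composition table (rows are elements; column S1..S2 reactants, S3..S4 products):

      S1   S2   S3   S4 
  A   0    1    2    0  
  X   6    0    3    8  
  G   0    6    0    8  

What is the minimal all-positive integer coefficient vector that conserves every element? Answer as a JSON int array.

A: 5·0+4·1 = 4 | 2·2+3·0 = 4
X: 5·6+4·0 = 30 | 2·3+3·8 = 30
G: 5·0+4·6 = 24 | 2·0+3·8 = 24
gcd(5,4,2,3) = 1

Coefficients: [5, 4, 2, 3]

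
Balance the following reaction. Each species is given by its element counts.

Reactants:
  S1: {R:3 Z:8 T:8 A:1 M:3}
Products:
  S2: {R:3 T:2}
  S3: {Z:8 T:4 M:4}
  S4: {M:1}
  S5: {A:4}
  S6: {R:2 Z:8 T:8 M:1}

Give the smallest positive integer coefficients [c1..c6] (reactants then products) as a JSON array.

Coefficients: [4, 2, 1, 5, 1, 3]

R: 4·3 = 12 | 2·3+1·0+5·0+1·0+3·2 = 12
Z: 4·8 = 32 | 2·0+1·8+5·0+1·0+3·8 = 32
T: 4·8 = 32 | 2·2+1·4+5·0+1·0+3·8 = 32
A: 4·1 = 4 | 2·0+1·0+5·0+1·4+3·0 = 4
M: 4·3 = 12 | 2·0+1·4+5·1+1·0+3·1 = 12
gcd(4,2,1,5,1,3) = 1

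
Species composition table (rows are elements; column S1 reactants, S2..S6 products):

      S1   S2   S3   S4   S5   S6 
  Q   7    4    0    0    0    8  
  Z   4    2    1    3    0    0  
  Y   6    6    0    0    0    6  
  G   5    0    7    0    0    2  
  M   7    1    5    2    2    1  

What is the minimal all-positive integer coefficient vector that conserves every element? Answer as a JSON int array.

Coefficients: [4, 1, 2, 4, 3, 3]

Q: 4·7 = 28 | 1·4+2·0+4·0+3·0+3·8 = 28
Z: 4·4 = 16 | 1·2+2·1+4·3+3·0+3·0 = 16
Y: 4·6 = 24 | 1·6+2·0+4·0+3·0+3·6 = 24
G: 4·5 = 20 | 1·0+2·7+4·0+3·0+3·2 = 20
M: 4·7 = 28 | 1·1+2·5+4·2+3·2+3·1 = 28
gcd(4,1,2,4,3,3) = 1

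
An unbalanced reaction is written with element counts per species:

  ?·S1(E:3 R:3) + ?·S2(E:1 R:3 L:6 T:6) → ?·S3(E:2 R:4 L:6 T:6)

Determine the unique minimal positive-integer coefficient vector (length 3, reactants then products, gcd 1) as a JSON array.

E: 1·3+3·1 = 6 | 3·2 = 6
R: 1·3+3·3 = 12 | 3·4 = 12
L: 1·0+3·6 = 18 | 3·6 = 18
T: 1·0+3·6 = 18 | 3·6 = 18
gcd(1,3,3) = 1

Coefficients: [1, 3, 3]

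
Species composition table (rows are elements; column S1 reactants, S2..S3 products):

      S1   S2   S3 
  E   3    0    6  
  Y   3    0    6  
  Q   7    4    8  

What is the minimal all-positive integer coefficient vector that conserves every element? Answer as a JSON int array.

E: 4·3 = 12 | 3·0+2·6 = 12
Y: 4·3 = 12 | 3·0+2·6 = 12
Q: 4·7 = 28 | 3·4+2·8 = 28
gcd(4,3,2) = 1

Coefficients: [4, 3, 2]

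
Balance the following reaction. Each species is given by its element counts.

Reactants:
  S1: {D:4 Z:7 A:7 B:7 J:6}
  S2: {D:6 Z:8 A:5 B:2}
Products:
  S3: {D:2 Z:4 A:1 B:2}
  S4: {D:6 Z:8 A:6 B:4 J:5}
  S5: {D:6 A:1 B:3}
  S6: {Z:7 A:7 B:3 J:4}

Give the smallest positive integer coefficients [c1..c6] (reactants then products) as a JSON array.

D: 5·4+4·6 = 44 | 4·2+2·6+4·6+5·0 = 44
Z: 5·7+4·8 = 67 | 4·4+2·8+4·0+5·7 = 67
A: 5·7+4·5 = 55 | 4·1+2·6+4·1+5·7 = 55
B: 5·7+4·2 = 43 | 4·2+2·4+4·3+5·3 = 43
J: 5·6+4·0 = 30 | 4·0+2·5+4·0+5·4 = 30
gcd(5,4,4,2,4,5) = 1

Coefficients: [5, 4, 4, 2, 4, 5]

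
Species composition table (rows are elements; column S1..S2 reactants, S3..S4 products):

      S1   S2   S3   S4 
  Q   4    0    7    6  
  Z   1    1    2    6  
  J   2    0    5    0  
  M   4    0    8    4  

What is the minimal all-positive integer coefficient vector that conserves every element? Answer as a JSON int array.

Coefficients: [5, 5, 2, 1]

Q: 5·4+5·0 = 20 | 2·7+1·6 = 20
Z: 5·1+5·1 = 10 | 2·2+1·6 = 10
J: 5·2+5·0 = 10 | 2·5+1·0 = 10
M: 5·4+5·0 = 20 | 2·8+1·4 = 20
gcd(5,5,2,1) = 1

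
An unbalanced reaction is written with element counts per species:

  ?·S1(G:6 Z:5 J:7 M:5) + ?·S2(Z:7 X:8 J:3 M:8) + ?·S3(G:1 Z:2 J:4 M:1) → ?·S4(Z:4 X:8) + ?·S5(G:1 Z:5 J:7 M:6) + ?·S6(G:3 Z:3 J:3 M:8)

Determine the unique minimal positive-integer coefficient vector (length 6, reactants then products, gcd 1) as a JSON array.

G: 3·6+6·0+1·1 = 19 | 6·0+4·1+5·3 = 19
Z: 3·5+6·7+1·2 = 59 | 6·4+4·5+5·3 = 59
X: 3·0+6·8+1·0 = 48 | 6·8+4·0+5·0 = 48
J: 3·7+6·3+1·4 = 43 | 6·0+4·7+5·3 = 43
M: 3·5+6·8+1·1 = 64 | 6·0+4·6+5·8 = 64
gcd(3,6,1,6,4,5) = 1

Coefficients: [3, 6, 1, 6, 4, 5]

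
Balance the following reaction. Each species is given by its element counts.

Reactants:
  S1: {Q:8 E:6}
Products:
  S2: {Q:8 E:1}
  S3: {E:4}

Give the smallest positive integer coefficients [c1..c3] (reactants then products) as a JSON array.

Q: 4·8 = 32 | 4·8+5·0 = 32
E: 4·6 = 24 | 4·1+5·4 = 24
gcd(4,4,5) = 1

Coefficients: [4, 4, 5]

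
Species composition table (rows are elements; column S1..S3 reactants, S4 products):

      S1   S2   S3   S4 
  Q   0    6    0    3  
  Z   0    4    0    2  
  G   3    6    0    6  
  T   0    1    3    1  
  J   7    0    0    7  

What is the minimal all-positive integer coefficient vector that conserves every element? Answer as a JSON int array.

Q: 6·0+3·6+1·0 = 18 | 6·3 = 18
Z: 6·0+3·4+1·0 = 12 | 6·2 = 12
G: 6·3+3·6+1·0 = 36 | 6·6 = 36
T: 6·0+3·1+1·3 = 6 | 6·1 = 6
J: 6·7+3·0+1·0 = 42 | 6·7 = 42
gcd(6,3,1,6) = 1

Coefficients: [6, 3, 1, 6]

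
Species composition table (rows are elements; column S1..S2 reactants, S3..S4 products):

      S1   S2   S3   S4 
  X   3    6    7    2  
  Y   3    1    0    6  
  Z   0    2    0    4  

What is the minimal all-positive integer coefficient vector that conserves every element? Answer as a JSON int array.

Coefficients: [4, 6, 6, 3]

X: 4·3+6·6 = 48 | 6·7+3·2 = 48
Y: 4·3+6·1 = 18 | 6·0+3·6 = 18
Z: 4·0+6·2 = 12 | 6·0+3·4 = 12
gcd(4,6,6,3) = 1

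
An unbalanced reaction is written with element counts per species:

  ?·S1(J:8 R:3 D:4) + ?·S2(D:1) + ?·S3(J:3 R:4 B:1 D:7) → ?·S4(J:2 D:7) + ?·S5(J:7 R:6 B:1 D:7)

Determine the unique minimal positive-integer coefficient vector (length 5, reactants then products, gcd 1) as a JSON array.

Coefficients: [2, 6, 3, 2, 3]

J: 2·8+6·0+3·3 = 25 | 2·2+3·7 = 25
R: 2·3+6·0+3·4 = 18 | 2·0+3·6 = 18
B: 2·0+6·0+3·1 = 3 | 2·0+3·1 = 3
D: 2·4+6·1+3·7 = 35 | 2·7+3·7 = 35
gcd(2,6,3,2,3) = 1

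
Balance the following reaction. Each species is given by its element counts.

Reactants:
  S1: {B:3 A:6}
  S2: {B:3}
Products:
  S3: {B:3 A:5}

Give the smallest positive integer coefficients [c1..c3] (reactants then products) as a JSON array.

B: 5·3+1·3 = 18 | 6·3 = 18
A: 5·6+1·0 = 30 | 6·5 = 30
gcd(5,1,6) = 1

Coefficients: [5, 1, 6]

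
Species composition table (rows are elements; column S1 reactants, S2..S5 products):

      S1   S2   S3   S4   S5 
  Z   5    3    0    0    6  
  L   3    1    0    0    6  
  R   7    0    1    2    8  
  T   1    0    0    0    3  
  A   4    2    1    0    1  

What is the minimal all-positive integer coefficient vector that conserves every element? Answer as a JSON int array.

Coefficients: [3, 3, 5, 4, 1]

Z: 3·5 = 15 | 3·3+5·0+4·0+1·6 = 15
L: 3·3 = 9 | 3·1+5·0+4·0+1·6 = 9
R: 3·7 = 21 | 3·0+5·1+4·2+1·8 = 21
T: 3·1 = 3 | 3·0+5·0+4·0+1·3 = 3
A: 3·4 = 12 | 3·2+5·1+4·0+1·1 = 12
gcd(3,3,5,4,1) = 1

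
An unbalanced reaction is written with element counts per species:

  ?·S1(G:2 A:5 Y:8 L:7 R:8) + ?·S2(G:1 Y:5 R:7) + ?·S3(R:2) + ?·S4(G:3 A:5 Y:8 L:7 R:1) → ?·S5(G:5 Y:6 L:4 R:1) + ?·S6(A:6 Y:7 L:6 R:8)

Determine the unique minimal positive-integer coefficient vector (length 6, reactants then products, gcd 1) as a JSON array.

G: 4·2+1·1+1·0+2·3 = 15 | 3·5+5·0 = 15
A: 4·5+1·0+1·0+2·5 = 30 | 3·0+5·6 = 30
Y: 4·8+1·5+1·0+2·8 = 53 | 3·6+5·7 = 53
L: 4·7+1·0+1·0+2·7 = 42 | 3·4+5·6 = 42
R: 4·8+1·7+1·2+2·1 = 43 | 3·1+5·8 = 43
gcd(4,1,1,2,3,5) = 1

Coefficients: [4, 1, 1, 2, 3, 5]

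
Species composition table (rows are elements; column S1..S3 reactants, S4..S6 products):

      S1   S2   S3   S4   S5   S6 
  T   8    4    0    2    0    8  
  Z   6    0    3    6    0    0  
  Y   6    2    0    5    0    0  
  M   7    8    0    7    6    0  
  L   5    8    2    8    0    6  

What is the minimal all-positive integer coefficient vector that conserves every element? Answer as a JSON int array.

Coefficients: [2, 4, 4, 4, 3, 3]

T: 2·8+4·4+4·0 = 32 | 4·2+3·0+3·8 = 32
Z: 2·6+4·0+4·3 = 24 | 4·6+3·0+3·0 = 24
Y: 2·6+4·2+4·0 = 20 | 4·5+3·0+3·0 = 20
M: 2·7+4·8+4·0 = 46 | 4·7+3·6+3·0 = 46
L: 2·5+4·8+4·2 = 50 | 4·8+3·0+3·6 = 50
gcd(2,4,4,4,3,3) = 1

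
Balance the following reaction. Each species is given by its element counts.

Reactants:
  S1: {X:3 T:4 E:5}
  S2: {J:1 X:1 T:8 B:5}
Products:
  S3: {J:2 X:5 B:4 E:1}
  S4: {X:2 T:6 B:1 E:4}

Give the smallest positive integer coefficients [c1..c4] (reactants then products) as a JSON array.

J: 5·0+2·1 = 2 | 1·2+6·0 = 2
X: 5·3+2·1 = 17 | 1·5+6·2 = 17
T: 5·4+2·8 = 36 | 1·0+6·6 = 36
B: 5·0+2·5 = 10 | 1·4+6·1 = 10
E: 5·5+2·0 = 25 | 1·1+6·4 = 25
gcd(5,2,1,6) = 1

Coefficients: [5, 2, 1, 6]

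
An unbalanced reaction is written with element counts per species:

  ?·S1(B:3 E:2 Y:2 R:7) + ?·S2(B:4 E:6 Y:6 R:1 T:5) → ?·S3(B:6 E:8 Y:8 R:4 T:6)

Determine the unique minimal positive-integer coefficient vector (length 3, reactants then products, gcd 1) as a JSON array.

Coefficients: [2, 6, 5]

B: 2·3+6·4 = 30 | 5·6 = 30
E: 2·2+6·6 = 40 | 5·8 = 40
Y: 2·2+6·6 = 40 | 5·8 = 40
R: 2·7+6·1 = 20 | 5·4 = 20
T: 2·0+6·5 = 30 | 5·6 = 30
gcd(2,6,5) = 1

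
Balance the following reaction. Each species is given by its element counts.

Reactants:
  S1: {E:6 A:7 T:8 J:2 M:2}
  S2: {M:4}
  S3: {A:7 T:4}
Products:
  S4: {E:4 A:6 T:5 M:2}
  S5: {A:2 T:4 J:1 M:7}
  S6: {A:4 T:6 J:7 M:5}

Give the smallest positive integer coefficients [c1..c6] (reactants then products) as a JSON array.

E: 4·6+4·0+2·0 = 24 | 6·4+1·0+1·0 = 24
A: 4·7+4·0+2·7 = 42 | 6·6+1·2+1·4 = 42
T: 4·8+4·0+2·4 = 40 | 6·5+1·4+1·6 = 40
J: 4·2+4·0+2·0 = 8 | 6·0+1·1+1·7 = 8
M: 4·2+4·4+2·0 = 24 | 6·2+1·7+1·5 = 24
gcd(4,4,2,6,1,1) = 1

Coefficients: [4, 4, 2, 6, 1, 1]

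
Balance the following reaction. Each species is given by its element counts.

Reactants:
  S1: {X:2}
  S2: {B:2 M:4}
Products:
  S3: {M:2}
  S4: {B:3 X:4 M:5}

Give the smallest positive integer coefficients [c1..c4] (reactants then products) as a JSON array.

B: 4·0+3·2 = 6 | 1·0+2·3 = 6
X: 4·2+3·0 = 8 | 1·0+2·4 = 8
M: 4·0+3·4 = 12 | 1·2+2·5 = 12
gcd(4,3,1,2) = 1

Coefficients: [4, 3, 1, 2]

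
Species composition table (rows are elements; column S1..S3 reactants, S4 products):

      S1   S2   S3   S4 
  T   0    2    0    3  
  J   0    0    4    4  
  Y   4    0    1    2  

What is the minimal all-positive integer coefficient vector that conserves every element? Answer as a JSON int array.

T: 1·0+6·2+4·0 = 12 | 4·3 = 12
J: 1·0+6·0+4·4 = 16 | 4·4 = 16
Y: 1·4+6·0+4·1 = 8 | 4·2 = 8
gcd(1,6,4,4) = 1

Coefficients: [1, 6, 4, 4]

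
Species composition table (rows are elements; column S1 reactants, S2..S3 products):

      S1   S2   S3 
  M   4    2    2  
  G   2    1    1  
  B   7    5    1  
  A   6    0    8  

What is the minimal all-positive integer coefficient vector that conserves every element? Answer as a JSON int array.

M: 4·4 = 16 | 5·2+3·2 = 16
G: 4·2 = 8 | 5·1+3·1 = 8
B: 4·7 = 28 | 5·5+3·1 = 28
A: 4·6 = 24 | 5·0+3·8 = 24
gcd(4,5,3) = 1

Coefficients: [4, 5, 3]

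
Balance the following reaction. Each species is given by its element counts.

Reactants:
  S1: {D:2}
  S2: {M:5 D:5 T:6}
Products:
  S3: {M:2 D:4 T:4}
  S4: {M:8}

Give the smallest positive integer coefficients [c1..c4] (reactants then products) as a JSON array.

Coefficients: [2, 4, 6, 1]

M: 2·0+4·5 = 20 | 6·2+1·8 = 20
D: 2·2+4·5 = 24 | 6·4+1·0 = 24
T: 2·0+4·6 = 24 | 6·4+1·0 = 24
gcd(2,4,6,1) = 1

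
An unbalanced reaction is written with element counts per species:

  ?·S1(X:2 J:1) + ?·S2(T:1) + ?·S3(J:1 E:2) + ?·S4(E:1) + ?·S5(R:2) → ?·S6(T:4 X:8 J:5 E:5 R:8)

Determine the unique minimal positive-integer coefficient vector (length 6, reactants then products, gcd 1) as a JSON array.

Coefficients: [4, 4, 1, 3, 4, 1]

T: 4·0+4·1+1·0+3·0+4·0 = 4 | 1·4 = 4
X: 4·2+4·0+1·0+3·0+4·0 = 8 | 1·8 = 8
J: 4·1+4·0+1·1+3·0+4·0 = 5 | 1·5 = 5
E: 4·0+4·0+1·2+3·1+4·0 = 5 | 1·5 = 5
R: 4·0+4·0+1·0+3·0+4·2 = 8 | 1·8 = 8
gcd(4,4,1,3,4,1) = 1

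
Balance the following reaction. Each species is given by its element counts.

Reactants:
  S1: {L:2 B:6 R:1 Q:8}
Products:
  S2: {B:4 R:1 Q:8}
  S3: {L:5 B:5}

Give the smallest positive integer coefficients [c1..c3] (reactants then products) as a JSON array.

Coefficients: [5, 5, 2]

L: 5·2 = 10 | 5·0+2·5 = 10
B: 5·6 = 30 | 5·4+2·5 = 30
R: 5·1 = 5 | 5·1+2·0 = 5
Q: 5·8 = 40 | 5·8+2·0 = 40
gcd(5,5,2) = 1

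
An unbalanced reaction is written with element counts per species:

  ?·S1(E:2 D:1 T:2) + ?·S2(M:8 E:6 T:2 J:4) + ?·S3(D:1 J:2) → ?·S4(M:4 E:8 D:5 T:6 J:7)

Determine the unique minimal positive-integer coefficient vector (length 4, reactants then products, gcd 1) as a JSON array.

M: 5·0+1·8+5·0 = 8 | 2·4 = 8
E: 5·2+1·6+5·0 = 16 | 2·8 = 16
D: 5·1+1·0+5·1 = 10 | 2·5 = 10
T: 5·2+1·2+5·0 = 12 | 2·6 = 12
J: 5·0+1·4+5·2 = 14 | 2·7 = 14
gcd(5,1,5,2) = 1

Coefficients: [5, 1, 5, 2]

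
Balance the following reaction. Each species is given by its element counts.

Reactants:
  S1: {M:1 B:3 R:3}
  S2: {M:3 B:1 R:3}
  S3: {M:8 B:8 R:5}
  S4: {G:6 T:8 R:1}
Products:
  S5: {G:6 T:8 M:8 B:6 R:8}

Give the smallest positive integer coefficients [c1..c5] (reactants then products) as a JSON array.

G: 1·0+5·0+2·0+4·6 = 24 | 4·6 = 24
T: 1·0+5·0+2·0+4·8 = 32 | 4·8 = 32
M: 1·1+5·3+2·8+4·0 = 32 | 4·8 = 32
B: 1·3+5·1+2·8+4·0 = 24 | 4·6 = 24
R: 1·3+5·3+2·5+4·1 = 32 | 4·8 = 32
gcd(1,5,2,4,4) = 1

Coefficients: [1, 5, 2, 4, 4]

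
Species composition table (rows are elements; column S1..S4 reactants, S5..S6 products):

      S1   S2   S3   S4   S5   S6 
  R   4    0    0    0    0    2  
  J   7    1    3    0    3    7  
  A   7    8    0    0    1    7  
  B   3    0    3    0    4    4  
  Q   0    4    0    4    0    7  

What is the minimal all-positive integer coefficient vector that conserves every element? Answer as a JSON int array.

R: 2·4+2·0+6·0+5·0 = 8 | 2·0+4·2 = 8
J: 2·7+2·1+6·3+5·0 = 34 | 2·3+4·7 = 34
A: 2·7+2·8+6·0+5·0 = 30 | 2·1+4·7 = 30
B: 2·3+2·0+6·3+5·0 = 24 | 2·4+4·4 = 24
Q: 2·0+2·4+6·0+5·4 = 28 | 2·0+4·7 = 28
gcd(2,2,6,5,2,4) = 1

Coefficients: [2, 2, 6, 5, 2, 4]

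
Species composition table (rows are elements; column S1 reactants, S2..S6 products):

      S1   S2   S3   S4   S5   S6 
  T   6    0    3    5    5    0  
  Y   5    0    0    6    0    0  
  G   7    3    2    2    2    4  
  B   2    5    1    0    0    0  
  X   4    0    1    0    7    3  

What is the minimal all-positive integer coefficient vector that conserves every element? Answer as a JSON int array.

T: 6·6 = 36 | 2·0+2·3+5·5+1·5+5·0 = 36
Y: 6·5 = 30 | 2·0+2·0+5·6+1·0+5·0 = 30
G: 6·7 = 42 | 2·3+2·2+5·2+1·2+5·4 = 42
B: 6·2 = 12 | 2·5+2·1+5·0+1·0+5·0 = 12
X: 6·4 = 24 | 2·0+2·1+5·0+1·7+5·3 = 24
gcd(6,2,2,5,1,5) = 1

Coefficients: [6, 2, 2, 5, 1, 5]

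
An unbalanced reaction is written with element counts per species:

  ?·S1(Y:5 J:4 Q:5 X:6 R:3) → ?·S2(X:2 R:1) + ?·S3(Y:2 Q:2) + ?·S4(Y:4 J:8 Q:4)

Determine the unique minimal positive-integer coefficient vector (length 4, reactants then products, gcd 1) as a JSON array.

Y: 2·5 = 10 | 6·0+3·2+1·4 = 10
J: 2·4 = 8 | 6·0+3·0+1·8 = 8
Q: 2·5 = 10 | 6·0+3·2+1·4 = 10
X: 2·6 = 12 | 6·2+3·0+1·0 = 12
R: 2·3 = 6 | 6·1+3·0+1·0 = 6
gcd(2,6,3,1) = 1

Coefficients: [2, 6, 3, 1]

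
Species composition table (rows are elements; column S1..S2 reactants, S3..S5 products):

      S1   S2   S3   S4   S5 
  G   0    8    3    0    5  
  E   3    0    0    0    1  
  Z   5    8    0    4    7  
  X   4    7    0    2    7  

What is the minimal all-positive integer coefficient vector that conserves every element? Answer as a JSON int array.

Coefficients: [1, 3, 3, 2, 3]

G: 1·0+3·8 = 24 | 3·3+2·0+3·5 = 24
E: 1·3+3·0 = 3 | 3·0+2·0+3·1 = 3
Z: 1·5+3·8 = 29 | 3·0+2·4+3·7 = 29
X: 1·4+3·7 = 25 | 3·0+2·2+3·7 = 25
gcd(1,3,3,2,3) = 1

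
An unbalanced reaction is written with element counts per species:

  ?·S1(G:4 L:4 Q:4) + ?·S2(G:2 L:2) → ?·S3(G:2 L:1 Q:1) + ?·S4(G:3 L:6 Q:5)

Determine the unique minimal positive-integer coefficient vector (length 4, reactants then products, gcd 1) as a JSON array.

G: 4·4+1·2 = 18 | 6·2+2·3 = 18
L: 4·4+1·2 = 18 | 6·1+2·6 = 18
Q: 4·4+1·0 = 16 | 6·1+2·5 = 16
gcd(4,1,6,2) = 1

Coefficients: [4, 1, 6, 2]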